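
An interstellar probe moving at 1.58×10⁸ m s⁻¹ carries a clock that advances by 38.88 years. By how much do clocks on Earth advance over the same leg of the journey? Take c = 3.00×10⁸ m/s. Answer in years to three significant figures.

β = 1.58×10⁸/3.00×10⁸ = 0.5267; γ = 1/√(1 − 0.5267²) = 1.176
The interval measured aboard the probe is the proper time (both events occur at the same place in that frame); the lab-frame interval is Δt = γτ = 1.176 × 38.88 years.

Δt = 45.7 years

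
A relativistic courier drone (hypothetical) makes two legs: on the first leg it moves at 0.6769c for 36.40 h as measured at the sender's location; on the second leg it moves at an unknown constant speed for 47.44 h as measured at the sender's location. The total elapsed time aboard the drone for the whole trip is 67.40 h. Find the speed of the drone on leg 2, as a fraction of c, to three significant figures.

β = 0.517

Leg 1: γ = 1/√(1 − 0.6769²) = 1/√0.5418 = 1.359; τ_1 = 36.40/1.359 = 26.79 h.
Leg 2: speed unknown; τ_2 = 47.44/γ_2.
Total proper time: 26.79 + τ_2 = 67.40, so τ_2 = 67.40 − 26.79 = 40.61 h.
γ_2 = 47.44/40.61 = 1.168; β = √(1 − 1/γ²) = √0.2673.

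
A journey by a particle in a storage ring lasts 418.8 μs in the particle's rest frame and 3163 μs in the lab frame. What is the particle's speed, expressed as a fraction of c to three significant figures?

The proper time is measured in the particle's rest frame (both events occur at the particle's location); Δt is measured in the lab frame. γ = Δt/τ = 3163/418.8 = 7.553.
β = √(1 − 1/γ²) = √(1 − 0.01753) = √0.9825

β = 0.991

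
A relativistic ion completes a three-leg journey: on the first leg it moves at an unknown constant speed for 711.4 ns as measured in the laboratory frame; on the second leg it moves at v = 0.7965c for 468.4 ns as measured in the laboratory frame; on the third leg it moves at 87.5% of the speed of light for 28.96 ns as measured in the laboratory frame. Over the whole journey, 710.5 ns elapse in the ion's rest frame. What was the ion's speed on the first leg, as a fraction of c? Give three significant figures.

β = 0.814

Leg 1: speed unknown; τ_1 = 711.4/γ_1.
Leg 2: γ = 1/√(1 − 0.7965²) = 1/√0.3656 = 1.654; τ_2 = 468.4/1.654 = 283.2 ns.
Leg 3: β = 0.875; γ = 1/√(1 − 0.875²) = 1/√0.2344 = 2.066; τ_3 = 28.96/2.066 = 14.02 ns.
Total proper time: τ_1 + 283.2 + 14.02 = 710.5, so τ_1 = 710.5 − 297.2 = 413.3 ns.
γ_1 = 711.4/413.3 = 1.721; β = √(1 − 1/γ²) = √0.6625.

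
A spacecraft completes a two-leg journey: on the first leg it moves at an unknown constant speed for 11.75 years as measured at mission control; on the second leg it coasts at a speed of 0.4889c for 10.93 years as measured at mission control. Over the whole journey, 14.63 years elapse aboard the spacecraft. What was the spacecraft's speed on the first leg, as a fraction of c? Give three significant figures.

β = 0.901

Leg 1: speed unknown; τ_1 = 11.75/γ_1.
Leg 2: γ = 1/√(1 − 0.4889²) = 1/√0.7610 = 1.146; τ_2 = 10.93/1.146 = 9.535 years.
Total proper time: τ_1 + 9.535 = 14.63, so τ_1 = 14.63 − 9.535 = 5.095 years.
γ_1 = 11.75/5.095 = 2.306; β = √(1 − 1/γ²) = √0.8120.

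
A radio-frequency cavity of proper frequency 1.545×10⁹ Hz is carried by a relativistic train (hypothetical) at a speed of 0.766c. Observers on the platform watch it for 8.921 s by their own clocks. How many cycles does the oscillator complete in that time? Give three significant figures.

N = 8.86×10⁹

γ = 1/√(1 − 0.766²) = 1/√0.4132 = 1.556
During 8.921 s of lab time, the oscillator's proper time advances by τ = Δt/γ = 8.921/1.556 = 5.735 s = 5.735×10⁰ s.
N = f × τ = 1.545×10⁹ × 5.735×10⁰ = 8.860×10⁹.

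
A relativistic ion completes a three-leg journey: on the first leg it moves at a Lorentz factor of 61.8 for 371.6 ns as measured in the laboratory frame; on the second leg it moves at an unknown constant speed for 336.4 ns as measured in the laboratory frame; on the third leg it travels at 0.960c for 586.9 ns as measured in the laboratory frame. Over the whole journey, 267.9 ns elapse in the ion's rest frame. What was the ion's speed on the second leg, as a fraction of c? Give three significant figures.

Leg 1: γ = 61.8; τ_1 = 371.6/61.80 = 6.013 ns.
Leg 2: speed unknown; τ_2 = 336.4/γ_2.
Leg 3: γ = 1/√(1 − 0.960²) = 25/7 ≈ 3.571; τ_3 = 586.9/3.571 = 164.3 ns.
Total proper time: 6.013 + τ_2 + 164.3 = 267.9, so τ_2 = 267.9 − 170.3 = 97.56 ns.
γ_2 = 336.4/97.56 = 3.448; β = √(1 − 1/γ²) = √0.9159.

β = 0.957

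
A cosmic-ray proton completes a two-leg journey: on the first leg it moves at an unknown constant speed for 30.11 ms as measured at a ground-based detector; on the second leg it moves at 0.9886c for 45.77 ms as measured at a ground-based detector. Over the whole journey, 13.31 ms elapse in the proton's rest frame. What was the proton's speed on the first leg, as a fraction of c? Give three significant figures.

Leg 1: speed unknown; τ_1 = 30.11/γ_1.
Leg 2: γ = 1/√(1 − 0.9886²) = 1/√0.02267 = 6.642; τ_2 = 45.77/6.642 = 6.891 ms.
Total proper time: τ_1 + 6.891 = 13.31, so τ_1 = 13.31 − 6.891 = 6.419 ms.
γ_1 = 30.11/6.419 = 4.691; β = √(1 − 1/γ²) = √0.9546.

β = 0.977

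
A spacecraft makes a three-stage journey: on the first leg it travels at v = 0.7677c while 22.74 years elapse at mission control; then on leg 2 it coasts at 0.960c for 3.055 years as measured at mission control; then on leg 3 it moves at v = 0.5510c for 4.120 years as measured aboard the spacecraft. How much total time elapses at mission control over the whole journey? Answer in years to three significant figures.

Δt = 30.7 years

Leg 1: 22.74 years is already measured at mission control.
Leg 2: 3.055 years is already measured at mission control.
Leg 3: γ = 1/√(1 − 0.5510²) = 1/√0.6964 = 1.198; Δt_3 = 1.198 × 4.120 = 4.937 years.
Total: 22.74 + 3.055 + 4.937 years.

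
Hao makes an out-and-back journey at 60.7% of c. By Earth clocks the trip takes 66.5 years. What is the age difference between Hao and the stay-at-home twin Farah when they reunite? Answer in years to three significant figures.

β = 0.607; γ = 1/√(1 − 0.607²) = 1/√0.6316 = 1.258
Hao's elapsed proper time: τ = 66.5/1.258 = 52.85 years.
Age gap = Δt − τ = 66.5 − 52.85 years.

Δt − τ = 13.7 years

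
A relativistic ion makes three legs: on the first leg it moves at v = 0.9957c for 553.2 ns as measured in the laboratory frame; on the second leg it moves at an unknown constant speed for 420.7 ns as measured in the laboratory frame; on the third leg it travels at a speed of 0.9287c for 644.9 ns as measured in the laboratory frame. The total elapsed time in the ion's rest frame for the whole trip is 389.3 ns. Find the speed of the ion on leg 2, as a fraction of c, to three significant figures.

Leg 1: γ = 1/√(1 − 0.9957²) = 1/√0.008582 = 10.79; τ_1 = 553.2/10.79 = 51.25 ns.
Leg 2: speed unknown; τ_2 = 420.7/γ_2.
Leg 3: γ = 1/√(1 − 0.9287²) = 1/√0.1375 = 2.697; τ_3 = 644.9/2.697 = 239.1 ns.
Total proper time: 51.25 + τ_2 + 239.1 = 389.3, so τ_2 = 389.3 − 290.4 = 98.90 ns.
γ_2 = 420.7/98.90 = 4.254; β = √(1 − 1/γ²) = √0.9447.

β = 0.972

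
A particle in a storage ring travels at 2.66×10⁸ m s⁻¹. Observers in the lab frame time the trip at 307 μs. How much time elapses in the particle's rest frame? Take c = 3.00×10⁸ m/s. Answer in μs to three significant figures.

τ = 142 μs

β = 2.66×10⁸/3.00×10⁸ = 0.8867; γ = 1/√(1 − 0.8867²) = 2.163
The interval measured in the lab frame is the dilated one; the clock in the particle's rest frame measures the proper time τ = Δt/γ = 307/2.163 μs.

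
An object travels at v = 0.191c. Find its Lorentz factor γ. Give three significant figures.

γ = 1/√(1 − 0.191²) = 1/√0.9635 = 1.019

γ = 1.02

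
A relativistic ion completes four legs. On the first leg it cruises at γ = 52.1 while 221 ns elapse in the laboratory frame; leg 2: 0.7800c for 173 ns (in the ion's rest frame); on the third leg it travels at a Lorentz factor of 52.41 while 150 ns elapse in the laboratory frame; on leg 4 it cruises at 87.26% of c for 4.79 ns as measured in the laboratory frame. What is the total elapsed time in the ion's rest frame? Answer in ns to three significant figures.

τ = 182 ns

Leg 1: γ = 52.1; τ_1 = 221/52.10 = 4.242 ns.
Leg 2: 173 ns is already measured in the ion's rest frame.
Leg 3: γ = 52.41; τ_3 = 150/52.41 = 2.862 ns.
Leg 4: β = 0.8726; γ = 1/√(1 − 0.8726²) = 1/√0.2386 = 2.047; τ_4 = 4.79/2.047 = 2.340 ns.
Total: 4.242 + 173.0 + 2.862 + 2.340 ns.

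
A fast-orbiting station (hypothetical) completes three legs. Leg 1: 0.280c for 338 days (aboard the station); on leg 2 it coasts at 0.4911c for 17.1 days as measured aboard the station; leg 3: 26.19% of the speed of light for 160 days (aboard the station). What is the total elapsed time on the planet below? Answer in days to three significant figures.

Δt = 538 days

Leg 1: γ = 1/√(1 − 0.280²) = 25/24 ≈ 1.042; Δt_1 = 1.042 × 338 = 352.1 days.
Leg 2: γ = 1/√(1 − 0.4911²) = 1/√0.7588 = 1.148; Δt_2 = 1.148 × 17.1 = 19.63 days.
Leg 3: β = 0.2619; γ = 1/√(1 − 0.2619²) = 1/√0.9314 = 1.036; Δt_3 = 1.036 × 160 = 165.8 days.
Total: 352.1 + 19.63 + 165.8 days.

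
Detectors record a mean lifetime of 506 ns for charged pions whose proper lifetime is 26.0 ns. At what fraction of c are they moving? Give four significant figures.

v = 0.9987c

γ = Δt/τ₀ = 506/26.0 = 19.46
β = √(1 − 1/γ²) = √(1 − 0.002640) = √0.9974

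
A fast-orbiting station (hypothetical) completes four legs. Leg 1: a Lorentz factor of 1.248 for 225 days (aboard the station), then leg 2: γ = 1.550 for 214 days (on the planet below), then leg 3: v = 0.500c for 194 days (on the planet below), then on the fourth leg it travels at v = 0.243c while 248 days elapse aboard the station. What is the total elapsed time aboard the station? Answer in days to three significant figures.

τ = 779 days

Leg 1: 225 days is already measured aboard the station.
Leg 2: γ = 1.550; τ_2 = 214/1.550 = 138.1 days.
Leg 3: γ = 1/√(1 − 0.500²) = 1/√0.7500 = 1.155; τ_3 = 194/1.155 = 168.0 days.
Leg 4: 248 days is already measured aboard the station.
Total: 225.0 + 138.1 + 168.0 + 248.0 days.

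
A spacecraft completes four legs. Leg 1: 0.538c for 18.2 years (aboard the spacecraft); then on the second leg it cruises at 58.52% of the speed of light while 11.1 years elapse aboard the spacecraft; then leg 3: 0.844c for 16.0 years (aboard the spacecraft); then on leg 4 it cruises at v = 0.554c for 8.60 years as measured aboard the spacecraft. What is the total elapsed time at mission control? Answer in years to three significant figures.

Leg 1: γ = 1/√(1 − 0.538²) = 1/√0.7106 = 1.186; Δt_1 = 1.186 × 18.2 = 21.59 years.
Leg 2: β = 0.5852; γ = 1/√(1 − 0.5852²) = 1/√0.6575 = 1.233; Δt_2 = 1.233 × 11.1 = 13.69 years.
Leg 3: γ = 1/√(1 − 0.844²) = 1/√0.2877 = 1.864; Δt_3 = 1.864 × 16.0 = 29.83 years.
Leg 4: γ = 1/√(1 − 0.554²) = 1/√0.6931 = 1.201; Δt_4 = 1.201 × 8.60 = 10.33 years.
Total: 21.59 + 13.69 + 29.83 + 10.33 years.

Δt = 75.4 years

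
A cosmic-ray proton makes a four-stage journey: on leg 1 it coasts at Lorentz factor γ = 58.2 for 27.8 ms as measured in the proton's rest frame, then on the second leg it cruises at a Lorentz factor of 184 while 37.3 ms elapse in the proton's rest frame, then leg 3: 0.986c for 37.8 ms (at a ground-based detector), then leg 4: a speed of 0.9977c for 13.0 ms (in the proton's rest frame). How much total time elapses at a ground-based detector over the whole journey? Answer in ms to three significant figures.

Δt = 8710 ms

Leg 1: γ = 58.2; Δt_1 = 58.20 × 27.8 = 1618 ms.
Leg 2: γ = 184; Δt_2 = 184.0 × 37.3 = 6863 ms.
Leg 3: 37.8 ms is already measured at a ground-based detector.
Leg 4: γ = 1/√(1 − 0.9977²) = 1/√0.004595 = 14.75; Δt_4 = 14.75 × 13.0 = 191.8 ms.
Total: 1618 + 6863 + 37.80 + 191.8 ms.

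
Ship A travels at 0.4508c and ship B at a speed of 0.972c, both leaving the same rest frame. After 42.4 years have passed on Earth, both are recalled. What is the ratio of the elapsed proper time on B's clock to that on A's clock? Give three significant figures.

τ_B/τ_A = 0.263

A: γ = 1/√(1 − 0.4508²) = 1/√0.7968 = 1.120. B: γ = 1/√(1 − 0.972²) = 1/√0.05522 = 4.256.
τ_A/τ_B = γ_B/γ_A = 4.256/1.120 = 3.799, so τ_B/τ_A = 0.2632.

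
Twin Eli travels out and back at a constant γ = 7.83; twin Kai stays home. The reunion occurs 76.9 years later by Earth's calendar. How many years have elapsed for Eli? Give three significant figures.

τ = 9.82 years

γ = 7.83
Eli's clock measures proper time along the trip: τ = Δt/γ = 76.9/7.830 years.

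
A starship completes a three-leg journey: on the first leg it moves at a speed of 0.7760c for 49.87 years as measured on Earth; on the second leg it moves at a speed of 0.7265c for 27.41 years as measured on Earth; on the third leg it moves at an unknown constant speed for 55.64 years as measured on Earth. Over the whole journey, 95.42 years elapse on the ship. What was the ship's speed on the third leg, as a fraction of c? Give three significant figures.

Leg 1: γ = 1/√(1 − 0.7760²) = 1/√0.3978 = 1.585; τ_1 = 49.87/1.585 = 31.45 years.
Leg 2: γ = 1/√(1 − 0.7265²) = 1/√0.4722 = 1.455; τ_2 = 27.41/1.455 = 18.84 years.
Leg 3: speed unknown; τ_3 = 55.64/γ_3.
Total proper time: 31.45 + 18.84 + τ_3 = 95.42, so τ_3 = 95.42 − 50.29 = 45.13 years.
γ_3 = 55.64/45.13 = 1.233; β = √(1 − 1/γ²) = √0.3421.

β = 0.585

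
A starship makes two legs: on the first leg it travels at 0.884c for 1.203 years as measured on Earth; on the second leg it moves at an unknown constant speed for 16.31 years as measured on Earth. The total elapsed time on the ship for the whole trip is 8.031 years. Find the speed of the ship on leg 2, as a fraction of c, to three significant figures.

β = 0.889

Leg 1: γ = 1/√(1 − 0.884²) = 1/√0.2185 = 2.139; τ_1 = 1.203/2.139 = 0.5624 years.
Leg 2: speed unknown; τ_2 = 16.31/γ_2.
Total proper time: 0.5624 + τ_2 = 8.031, so τ_2 = 8.031 − 0.5624 = 7.469 years.
γ_2 = 16.31/7.469 = 2.184; β = √(1 − 1/γ²) = √0.7903.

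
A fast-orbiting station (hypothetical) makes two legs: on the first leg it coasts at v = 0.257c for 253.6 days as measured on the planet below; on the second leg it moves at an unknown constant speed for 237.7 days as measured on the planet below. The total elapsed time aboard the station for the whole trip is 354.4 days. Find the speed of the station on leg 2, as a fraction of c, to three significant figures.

Leg 1: γ = 1/√(1 − 0.257²) = 1/√0.9340 = 1.035; τ_1 = 253.6/1.035 = 245.1 days.
Leg 2: speed unknown; τ_2 = 237.7/γ_2.
Total proper time: 245.1 + τ_2 = 354.4, so τ_2 = 354.4 − 245.1 = 109.3 days.
γ_2 = 237.7/109.3 = 2.174; β = √(1 − 1/γ²) = √0.7885.

β = 0.888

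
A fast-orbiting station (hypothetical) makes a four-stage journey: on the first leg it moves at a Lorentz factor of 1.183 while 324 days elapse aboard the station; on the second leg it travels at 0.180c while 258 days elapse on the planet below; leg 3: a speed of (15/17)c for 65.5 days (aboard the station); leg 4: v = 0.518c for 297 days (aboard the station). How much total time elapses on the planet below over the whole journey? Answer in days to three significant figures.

Δt = 1130 days

Leg 1: γ = 1.183; Δt_1 = 1.183 × 324 = 383.3 days.
Leg 2: 258 days is already measured on the planet below.
Leg 3: γ = 1/√(1 − (15/17)²) = 17/8 = 2.125; Δt_3 = 2.125 × 65.5 = 139.2 days.
Leg 4: γ = 1/√(1 − 0.518²) = 1/√0.7317 = 1.169; Δt_4 = 1.169 × 297 = 347.2 days.
Total: 383.3 + 258.0 + 139.2 + 347.2 days.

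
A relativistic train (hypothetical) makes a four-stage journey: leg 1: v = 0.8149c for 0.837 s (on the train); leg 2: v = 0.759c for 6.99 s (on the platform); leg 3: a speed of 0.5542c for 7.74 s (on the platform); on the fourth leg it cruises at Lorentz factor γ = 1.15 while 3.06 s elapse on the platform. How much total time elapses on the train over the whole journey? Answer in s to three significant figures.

τ = 14.5 s

Leg 1: 0.837 s is already measured on the train.
Leg 2: γ = 1/√(1 − 0.759²) = 1/√0.4239 = 1.536; τ_2 = 6.99/1.536 = 4.551 s.
Leg 3: γ = 1/√(1 − 0.5542²) = 1/√0.6929 = 1.201; τ_3 = 7.74/1.201 = 6.443 s.
Leg 4: γ = 1.15; τ_4 = 3.06/1.150 = 2.661 s.
Total: 0.8370 + 4.551 + 6.443 + 2.661 s.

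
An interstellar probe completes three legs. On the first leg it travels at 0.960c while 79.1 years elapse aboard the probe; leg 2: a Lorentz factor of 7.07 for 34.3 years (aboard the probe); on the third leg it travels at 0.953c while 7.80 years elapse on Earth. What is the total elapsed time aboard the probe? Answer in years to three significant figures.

τ = 116 years

Leg 1: 79.1 years is already measured aboard the probe.
Leg 2: 34.3 years is already measured aboard the probe.
Leg 3: γ = 1/√(1 − 0.953²) = 1/√0.09179 = 3.301; τ_3 = 7.80/3.301 = 2.363 years.
Total: 79.10 + 34.30 + 2.363 years.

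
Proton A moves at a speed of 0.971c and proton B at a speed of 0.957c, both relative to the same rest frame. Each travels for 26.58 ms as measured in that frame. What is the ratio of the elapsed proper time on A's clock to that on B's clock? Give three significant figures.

τ_A/τ_B = 0.824

A: γ = 1/√(1 − 0.971²) = 1/√0.05716 = 4.183. B: γ = 1/√(1 − 0.957²) = 1/√0.08415 = 3.447.
τ_A/τ_B = γ_B/γ_A = 3.447/4.183 = 0.8242, so τ_A/τ_B = 0.8242.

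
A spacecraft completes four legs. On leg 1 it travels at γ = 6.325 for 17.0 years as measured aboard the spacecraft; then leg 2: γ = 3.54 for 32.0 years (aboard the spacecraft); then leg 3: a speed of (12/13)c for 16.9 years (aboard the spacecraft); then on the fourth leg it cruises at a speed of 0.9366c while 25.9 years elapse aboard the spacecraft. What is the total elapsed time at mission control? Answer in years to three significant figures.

Δt = 339 years

Leg 1: γ = 6.325; Δt_1 = 6.325 × 17.0 = 107.5 years.
Leg 2: γ = 3.54; Δt_2 = 3.540 × 32.0 = 113.3 years.
Leg 3: γ = 1/√(1 − (12/13)²) = 13/5 = 2.600; Δt_3 = 2.600 × 16.9 = 43.94 years.
Leg 4: γ = 1/√(1 − 0.9366²) = 1/√0.1228 = 2.854; Δt_4 = 2.854 × 25.9 = 73.92 years.
Total: 107.5 + 113.3 + 43.94 + 73.92 years.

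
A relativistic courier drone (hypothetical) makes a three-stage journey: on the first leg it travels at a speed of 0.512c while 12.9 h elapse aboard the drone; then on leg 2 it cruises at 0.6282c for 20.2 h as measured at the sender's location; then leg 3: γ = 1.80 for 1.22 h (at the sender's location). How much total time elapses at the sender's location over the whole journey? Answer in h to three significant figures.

Δt = 36.4 h

Leg 1: γ = 1/√(1 − 0.512²) = 1/√0.7379 = 1.164; Δt_1 = 1.164 × 12.9 = 15.02 h.
Leg 2: 20.2 h is already measured at the sender's location.
Leg 3: 1.22 h is already measured at the sender's location.
Total: 15.02 + 20.20 + 1.220 h.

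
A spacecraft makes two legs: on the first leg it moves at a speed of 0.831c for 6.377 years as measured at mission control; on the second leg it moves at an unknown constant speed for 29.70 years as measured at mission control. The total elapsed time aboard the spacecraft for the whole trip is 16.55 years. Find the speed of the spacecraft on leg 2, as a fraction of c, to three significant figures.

Leg 1: γ = 1/√(1 − 0.831²) = 1/√0.3094 = 1.798; τ_1 = 6.377/1.798 = 3.547 years.
Leg 2: speed unknown; τ_2 = 29.70/γ_2.
Total proper time: 3.547 + τ_2 = 16.55, so τ_2 = 16.55 − 3.547 = 13.00 years.
γ_2 = 29.70/13.00 = 2.284; β = √(1 − 1/γ²) = √0.8083.

β = 0.899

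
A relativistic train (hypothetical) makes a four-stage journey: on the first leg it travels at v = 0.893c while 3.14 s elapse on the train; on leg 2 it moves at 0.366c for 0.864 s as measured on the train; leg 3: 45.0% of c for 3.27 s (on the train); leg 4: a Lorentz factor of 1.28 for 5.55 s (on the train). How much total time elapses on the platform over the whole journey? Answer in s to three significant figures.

Leg 1: γ = 1/√(1 − 0.893²) = 1/√0.2026 = 2.222; Δt_1 = 2.222 × 3.14 = 6.977 s.
Leg 2: γ = 1/√(1 − 0.366²) = 1/√0.8660 = 1.075; Δt_2 = 1.075 × 0.864 = 0.9284 s.
Leg 3: β = 0.450; γ = 1/√(1 − 0.450²) = 1/√0.7975 = 1.120; Δt_3 = 1.120 × 3.27 = 3.662 s.
Leg 4: γ = 1.28; Δt_4 = 1.280 × 5.55 = 7.104 s.
Total: 6.977 + 0.9284 + 3.662 + 7.104 s.

Δt = 18.7 s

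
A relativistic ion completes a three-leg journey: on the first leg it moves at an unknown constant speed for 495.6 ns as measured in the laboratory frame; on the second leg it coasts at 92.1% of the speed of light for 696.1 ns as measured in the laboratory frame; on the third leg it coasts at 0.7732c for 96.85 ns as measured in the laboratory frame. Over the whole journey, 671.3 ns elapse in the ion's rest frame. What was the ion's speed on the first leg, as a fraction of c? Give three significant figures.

β = 0.730

Leg 1: speed unknown; τ_1 = 495.6/γ_1.
Leg 2: β = 0.921; γ = 1/√(1 − 0.921²) = 1/√0.1518 = 2.567; τ_2 = 696.1/2.567 = 271.2 ns.
Leg 3: γ = 1/√(1 − 0.7732²) = 1/√0.4022 = 1.577; τ_3 = 96.85/1.577 = 61.42 ns.
Total proper time: τ_1 + 271.2 + 61.42 = 671.3, so τ_1 = 671.3 − 332.6 = 338.7 ns.
γ_1 = 495.6/338.7 = 1.463; β = √(1 − 1/γ²) = √0.5329.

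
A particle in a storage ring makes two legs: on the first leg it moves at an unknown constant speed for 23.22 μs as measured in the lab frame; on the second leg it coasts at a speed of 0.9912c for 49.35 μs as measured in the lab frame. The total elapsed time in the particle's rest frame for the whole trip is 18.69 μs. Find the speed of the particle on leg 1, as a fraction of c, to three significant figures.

Leg 1: speed unknown; τ_1 = 23.22/γ_1.
Leg 2: γ = 1/√(1 − 0.9912²) = 1/√0.01752 = 7.554; τ_2 = 49.35/7.554 = 6.533 μs.
Total proper time: τ_1 + 6.533 = 18.69, so τ_1 = 18.69 − 6.533 = 12.16 μs.
γ_1 = 23.22/12.16 = 1.910; β = √(1 − 1/γ²) = √0.7259.

β = 0.852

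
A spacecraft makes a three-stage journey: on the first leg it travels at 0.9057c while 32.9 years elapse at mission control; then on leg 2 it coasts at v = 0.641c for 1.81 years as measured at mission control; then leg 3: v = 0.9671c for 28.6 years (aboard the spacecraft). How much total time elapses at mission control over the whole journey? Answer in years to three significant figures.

Δt = 147 years

Leg 1: 32.9 years is already measured at mission control.
Leg 2: 1.81 years is already measured at mission control.
Leg 3: γ = 1/√(1 − 0.9671²) = 1/√0.06472 = 3.931; Δt_3 = 3.931 × 28.6 = 112.4 years.
Total: 32.90 + 1.810 + 112.4 years.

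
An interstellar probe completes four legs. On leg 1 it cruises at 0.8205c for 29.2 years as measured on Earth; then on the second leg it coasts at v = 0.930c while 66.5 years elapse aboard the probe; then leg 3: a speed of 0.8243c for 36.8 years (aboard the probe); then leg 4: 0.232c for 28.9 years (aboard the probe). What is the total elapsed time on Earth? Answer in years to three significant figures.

Δt = 305 years

Leg 1: 29.2 years is already measured on Earth.
Leg 2: γ = 1/√(1 − 0.930²) = 1/√0.1351 = 2.721; Δt_2 = 2.721 × 66.5 = 180.9 years.
Leg 3: γ = 1/√(1 − 0.8243²) = 1/√0.3205 = 1.766; Δt_3 = 1.766 × 36.8 = 65.00 years.
Leg 4: γ = 1/√(1 − 0.232²) = 1/√0.9462 = 1.028; Δt_4 = 1.028 × 28.9 = 29.71 years.
Total: 29.20 + 180.9 + 65.00 + 29.71 years.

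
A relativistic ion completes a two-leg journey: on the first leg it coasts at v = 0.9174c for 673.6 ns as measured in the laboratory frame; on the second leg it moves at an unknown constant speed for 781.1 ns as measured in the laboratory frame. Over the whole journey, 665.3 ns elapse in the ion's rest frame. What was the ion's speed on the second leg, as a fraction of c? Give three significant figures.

Leg 1: γ = 1/√(1 − 0.9174²) = 1/√0.1584 = 2.513; τ_1 = 673.6/2.513 = 268.1 ns.
Leg 2: speed unknown; τ_2 = 781.1/γ_2.
Total proper time: 268.1 + τ_2 = 665.3, so τ_2 = 665.3 − 268.1 = 397.2 ns.
γ_2 = 781.1/397.2 = 1.966; β = √(1 − 1/γ²) = √0.7414.

β = 0.861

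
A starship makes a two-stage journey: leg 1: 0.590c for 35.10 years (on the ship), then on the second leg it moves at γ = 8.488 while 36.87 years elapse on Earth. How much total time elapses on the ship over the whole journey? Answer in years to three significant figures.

Leg 1: 35.10 years is already measured on the ship.
Leg 2: γ = 8.488; τ_2 = 36.87/8.488 = 4.344 years.
Total: 35.10 + 4.344 years.

τ = 39.4 years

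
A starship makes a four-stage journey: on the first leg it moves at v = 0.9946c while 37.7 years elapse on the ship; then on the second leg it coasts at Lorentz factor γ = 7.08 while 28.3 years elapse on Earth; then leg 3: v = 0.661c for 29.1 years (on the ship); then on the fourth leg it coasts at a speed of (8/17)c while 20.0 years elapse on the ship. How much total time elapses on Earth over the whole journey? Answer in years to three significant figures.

Leg 1: γ = 1/√(1 − 0.9946²) = 1/√0.01077 = 9.636; Δt_1 = 9.636 × 37.7 = 363.3 years.
Leg 2: 28.3 years is already measured on Earth.
Leg 3: γ = 1/√(1 − 0.661²) = 1/√0.5631 = 1.333; Δt_3 = 1.333 × 29.1 = 38.78 years.
Leg 4: γ = 1/√(1 − (8/17)²) = 17/15 ≈ 1.133; Δt_4 = 1.133 × 20.0 = 22.67 years.
Total: 363.3 + 28.30 + 38.78 + 22.67 years.

Δt = 453 years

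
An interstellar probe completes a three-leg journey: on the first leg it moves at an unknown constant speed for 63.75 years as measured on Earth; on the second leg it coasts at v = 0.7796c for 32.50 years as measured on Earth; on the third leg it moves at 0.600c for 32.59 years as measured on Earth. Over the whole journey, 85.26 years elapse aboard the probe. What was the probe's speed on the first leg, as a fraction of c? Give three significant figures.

Leg 1: speed unknown; τ_1 = 63.75/γ_1.
Leg 2: γ = 1/√(1 − 0.7796²) = 1/√0.3922 = 1.597; τ_2 = 32.50/1.597 = 20.35 years.
Leg 3: γ = 1/√(1 − 0.600²) = 5/4 = 1.250; τ_3 = 32.59/1.250 = 26.07 years.
Total proper time: τ_1 + 20.35 + 26.07 = 85.26, so τ_1 = 85.26 − 46.43 = 38.83 years.
γ_1 = 63.75/38.83 = 1.642; β = √(1 − 1/γ²) = √0.6289.

β = 0.793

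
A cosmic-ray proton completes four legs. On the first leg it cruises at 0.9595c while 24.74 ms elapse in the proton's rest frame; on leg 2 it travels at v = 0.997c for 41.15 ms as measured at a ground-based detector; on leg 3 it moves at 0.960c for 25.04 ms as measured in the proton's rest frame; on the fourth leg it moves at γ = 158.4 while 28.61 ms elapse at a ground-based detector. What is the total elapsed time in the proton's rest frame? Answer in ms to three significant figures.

τ = 53.1 ms

Leg 1: 24.74 ms is already measured in the proton's rest frame.
Leg 2: γ = 1/√(1 − 0.997²) = 1/√0.005991 = 12.92; τ_2 = 41.15/12.92 = 3.185 ms.
Leg 3: 25.04 ms is already measured in the proton's rest frame.
Leg 4: γ = 158.4; τ_4 = 28.61/158.4 = 0.1806 ms.
Total: 24.74 + 3.185 + 25.04 + 0.1806 ms.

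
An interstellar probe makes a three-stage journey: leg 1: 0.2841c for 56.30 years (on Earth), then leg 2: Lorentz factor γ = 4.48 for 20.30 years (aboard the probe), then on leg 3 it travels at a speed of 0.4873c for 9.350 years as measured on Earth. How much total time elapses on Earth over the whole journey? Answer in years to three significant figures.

Leg 1: 56.30 years is already measured on Earth.
Leg 2: γ = 4.48; Δt_2 = 4.480 × 20.30 = 90.94 years.
Leg 3: 9.350 years is already measured on Earth.
Total: 56.30 + 90.94 + 9.350 years.

Δt = 157 years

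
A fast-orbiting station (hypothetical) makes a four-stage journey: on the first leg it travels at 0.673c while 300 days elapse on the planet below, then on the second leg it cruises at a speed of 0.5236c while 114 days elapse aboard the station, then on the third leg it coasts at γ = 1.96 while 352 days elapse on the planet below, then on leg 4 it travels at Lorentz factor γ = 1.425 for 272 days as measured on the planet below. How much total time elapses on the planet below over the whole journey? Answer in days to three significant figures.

Δt = 1060 days

Leg 1: 300 days is already measured on the planet below.
Leg 2: γ = 1/√(1 − 0.5236²) = 1/√0.7258 = 1.174; Δt_2 = 1.174 × 114 = 133.8 days.
Leg 3: 352 days is already measured on the planet below.
Leg 4: 272 days is already measured on the planet below.
Total: 300.0 + 133.8 + 352.0 + 272.0 days.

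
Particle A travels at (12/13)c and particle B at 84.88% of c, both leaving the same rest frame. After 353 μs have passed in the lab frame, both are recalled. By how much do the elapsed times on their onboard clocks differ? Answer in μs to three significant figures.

A: γ = 1/√(1 − (12/13)²) = 13/5 = 2.600; τ_A = 353/2.600 = 135.8 μs.
B: β = 0.8488; γ = 1/√(1 − 0.8488²) = 1/√0.2795 = 1.891; τ_B = 353/1.891 = 186.6 μs.

|τ_A − τ_B| = 50.9 μs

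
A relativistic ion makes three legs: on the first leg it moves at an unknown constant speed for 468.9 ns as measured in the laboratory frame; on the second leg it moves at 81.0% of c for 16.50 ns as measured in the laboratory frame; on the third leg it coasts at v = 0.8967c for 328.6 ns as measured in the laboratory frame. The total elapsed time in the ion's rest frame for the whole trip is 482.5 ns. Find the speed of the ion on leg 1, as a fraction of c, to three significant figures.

Leg 1: speed unknown; τ_1 = 468.9/γ_1.
Leg 2: β = 0.810; γ = 1/√(1 − 0.810²) = 1/√0.3439 = 1.705; τ_2 = 16.50/1.705 = 9.676 ns.
Leg 3: γ = 1/√(1 − 0.8967²) = 1/√0.1959 = 2.259; τ_3 = 328.6/2.259 = 145.5 ns.
Total proper time: τ_1 + 9.676 + 145.5 = 482.5, so τ_1 = 482.5 − 155.1 = 327.4 ns.
γ_1 = 468.9/327.4 = 1.432; β = √(1 − 1/γ²) = √0.5126.

β = 0.716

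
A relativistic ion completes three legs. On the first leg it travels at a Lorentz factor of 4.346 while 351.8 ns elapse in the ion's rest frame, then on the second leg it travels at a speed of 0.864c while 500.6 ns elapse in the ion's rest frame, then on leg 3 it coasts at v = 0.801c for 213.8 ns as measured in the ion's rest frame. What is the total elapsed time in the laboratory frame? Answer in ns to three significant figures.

Δt = 2880 ns

Leg 1: γ = 4.346; Δt_1 = 4.346 × 351.8 = 1529 ns.
Leg 2: γ = 1/√(1 − 0.864²) = 1/√0.2535 = 1.986; Δt_2 = 1.986 × 500.6 = 994.3 ns.
Leg 3: γ = 1/√(1 − 0.801²) = 1/√0.3584 = 1.670; Δt_3 = 1.670 × 213.8 = 357.1 ns.
Total: 1529 + 994.3 + 357.1 ns.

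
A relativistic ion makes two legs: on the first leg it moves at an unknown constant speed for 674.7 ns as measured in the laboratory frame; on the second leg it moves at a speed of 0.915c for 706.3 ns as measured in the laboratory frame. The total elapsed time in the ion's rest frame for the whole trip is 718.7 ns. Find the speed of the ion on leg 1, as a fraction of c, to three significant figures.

Leg 1: speed unknown; τ_1 = 674.7/γ_1.
Leg 2: γ = 1/√(1 − 0.915²) = 1/√0.1628 = 2.479; τ_2 = 706.3/2.479 = 285.0 ns.
Total proper time: τ_1 + 285.0 = 718.7, so τ_1 = 718.7 − 285.0 = 433.7 ns.
γ_1 = 674.7/433.7 = 1.556; β = √(1 − 1/γ²) = √0.5867.

β = 0.766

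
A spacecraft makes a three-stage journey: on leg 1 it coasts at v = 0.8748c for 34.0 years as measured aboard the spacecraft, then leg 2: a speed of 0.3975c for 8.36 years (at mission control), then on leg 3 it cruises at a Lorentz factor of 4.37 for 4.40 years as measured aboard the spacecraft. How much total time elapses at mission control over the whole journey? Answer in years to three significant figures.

Leg 1: γ = 1/√(1 − 0.8748²) = 1/√0.2347 = 2.064; Δt_1 = 2.064 × 34.0 = 70.18 years.
Leg 2: 8.36 years is already measured at mission control.
Leg 3: γ = 4.37; Δt_3 = 4.370 × 4.40 = 19.23 years.
Total: 70.18 + 8.360 + 19.23 years.

Δt = 97.8 years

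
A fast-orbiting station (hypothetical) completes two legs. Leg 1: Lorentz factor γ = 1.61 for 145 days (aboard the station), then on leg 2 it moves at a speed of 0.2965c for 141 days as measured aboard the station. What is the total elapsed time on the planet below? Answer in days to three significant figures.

Leg 1: γ = 1.61; Δt_1 = 1.610 × 145 = 233.4 days.
Leg 2: γ = 1/√(1 − 0.2965²) = 1/√0.9121 = 1.047; Δt_2 = 1.047 × 141 = 147.6 days.
Total: 233.4 + 147.6 days.

Δt = 381 days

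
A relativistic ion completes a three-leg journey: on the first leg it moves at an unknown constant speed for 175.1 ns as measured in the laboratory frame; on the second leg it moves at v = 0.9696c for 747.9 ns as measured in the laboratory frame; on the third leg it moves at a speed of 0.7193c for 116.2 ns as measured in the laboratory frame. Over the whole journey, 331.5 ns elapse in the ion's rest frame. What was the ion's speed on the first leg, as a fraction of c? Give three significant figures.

Leg 1: speed unknown; τ_1 = 175.1/γ_1.
Leg 2: γ = 1/√(1 − 0.9696²) = 1/√0.05988 = 4.087; τ_2 = 747.9/4.087 = 183.0 ns.
Leg 3: γ = 1/√(1 − 0.7193²) = 1/√0.4826 = 1.439; τ_3 = 116.2/1.439 = 80.72 ns.
Total proper time: τ_1 + 183.0 + 80.72 = 331.5, so τ_1 = 331.5 − 263.7 = 67.77 ns.
γ_1 = 175.1/67.77 = 2.584; β = √(1 − 1/γ²) = √0.8502.

β = 0.922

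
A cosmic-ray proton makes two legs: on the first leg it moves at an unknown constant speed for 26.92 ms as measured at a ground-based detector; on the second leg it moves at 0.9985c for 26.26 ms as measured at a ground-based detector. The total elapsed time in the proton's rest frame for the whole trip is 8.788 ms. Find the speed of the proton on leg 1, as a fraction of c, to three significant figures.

Leg 1: speed unknown; τ_1 = 26.92/γ_1.
Leg 2: γ = 1/√(1 − 0.9985²) = 1/√0.002998 = 18.26; τ_2 = 26.26/18.26 = 1.438 ms.
Total proper time: τ_1 + 1.438 = 8.788, so τ_1 = 8.788 − 1.438 = 7.350 ms.
γ_1 = 26.92/7.350 = 3.662; β = √(1 − 1/γ²) = √0.9254.

β = 0.962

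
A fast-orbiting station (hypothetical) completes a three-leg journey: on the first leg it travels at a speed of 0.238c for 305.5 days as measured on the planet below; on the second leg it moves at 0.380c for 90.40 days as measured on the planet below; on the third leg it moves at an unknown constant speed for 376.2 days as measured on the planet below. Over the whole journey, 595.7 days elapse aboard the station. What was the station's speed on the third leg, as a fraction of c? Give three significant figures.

β = 0.820

Leg 1: γ = 1/√(1 − 0.238²) = 1/√0.9434 = 1.030; τ_1 = 305.5/1.030 = 296.7 days.
Leg 2: γ = 1/√(1 − 0.380²) = 1/√0.8556 = 1.081; τ_2 = 90.40/1.081 = 83.62 days.
Leg 3: speed unknown; τ_3 = 376.2/γ_3.
Total proper time: 296.7 + 83.62 + τ_3 = 595.7, so τ_3 = 595.7 − 380.3 = 215.4 days.
γ_3 = 376.2/215.4 = 1.747; β = √(1 − 1/γ²) = √0.6723.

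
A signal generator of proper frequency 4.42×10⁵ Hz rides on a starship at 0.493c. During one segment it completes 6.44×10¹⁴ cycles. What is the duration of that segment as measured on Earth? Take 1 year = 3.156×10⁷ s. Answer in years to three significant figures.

Δt = 53.1 years

γ = 1/√(1 − 0.493²) = 1/√0.7570 = 1.149
Proper time for N cycles: τ = N/f = 6.44×10¹⁴/(4.42×10⁵) = 1.457×10⁹ s = 46.17 years.
Lab-frame duration Δt = γτ = 1.149 × 46.17 = 53.06 years.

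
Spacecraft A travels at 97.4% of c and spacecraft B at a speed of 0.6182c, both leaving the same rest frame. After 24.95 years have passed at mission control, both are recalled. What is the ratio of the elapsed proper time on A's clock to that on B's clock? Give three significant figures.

A: β = 0.974; γ = 1/√(1 − 0.974²) = 1/√0.05132 = 4.414. B: γ = 1/√(1 − 0.6182²) = 1/√0.6178 = 1.272.
τ_A/τ_B = γ_B/γ_A = 1.272/4.414 = 0.2882, so τ_A/τ_B = 0.2882.

τ_A/τ_B = 0.288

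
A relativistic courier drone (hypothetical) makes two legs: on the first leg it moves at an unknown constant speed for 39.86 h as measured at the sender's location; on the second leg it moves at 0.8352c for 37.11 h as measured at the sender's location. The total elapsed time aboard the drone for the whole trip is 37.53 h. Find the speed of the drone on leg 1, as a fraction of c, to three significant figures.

Leg 1: speed unknown; τ_1 = 39.86/γ_1.
Leg 2: γ = 1/√(1 − 0.8352²) = 1/√0.3024 = 1.818; τ_2 = 37.11/1.818 = 20.41 h.
Total proper time: τ_1 + 20.41 = 37.53, so τ_1 = 37.53 − 20.41 = 17.12 h.
γ_1 = 39.86/17.12 = 2.328; β = √(1 − 1/γ²) = √0.8155.

β = 0.903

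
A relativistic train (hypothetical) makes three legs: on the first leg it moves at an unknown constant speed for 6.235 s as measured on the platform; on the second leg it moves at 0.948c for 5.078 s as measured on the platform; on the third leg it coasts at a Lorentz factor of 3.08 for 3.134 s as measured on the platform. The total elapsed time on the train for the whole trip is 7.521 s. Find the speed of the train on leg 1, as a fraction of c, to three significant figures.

β = 0.621

Leg 1: speed unknown; τ_1 = 6.235/γ_1.
Leg 2: γ = 1/√(1 − 0.948²) = 1/√0.1013 = 3.142; τ_2 = 5.078/3.142 = 1.616 s.
Leg 3: γ = 3.08; τ_3 = 3.134/3.080 = 1.018 s.
Total proper time: τ_1 + 1.616 + 1.018 = 7.521, so τ_1 = 7.521 − 2.634 = 4.887 s.
γ_1 = 6.235/4.887 = 1.276; β = √(1 − 1/γ²) = √0.3856.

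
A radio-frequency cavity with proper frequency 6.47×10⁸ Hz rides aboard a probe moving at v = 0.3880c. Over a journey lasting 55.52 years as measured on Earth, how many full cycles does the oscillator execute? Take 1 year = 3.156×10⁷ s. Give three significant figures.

N = 1.04×10¹⁸

γ = 1/√(1 − 0.3880²) = 1/√0.8495 = 1.085
The oscillator's own cycle count is N = f × τ where τ is the proper time aboard the probe. τ = Δt/γ = 55.52/1.085 = 51.17 years = 1.615×10⁹ s.
N = 6.47×10⁸ × 1.615×10⁹ = 1.045×10¹⁸.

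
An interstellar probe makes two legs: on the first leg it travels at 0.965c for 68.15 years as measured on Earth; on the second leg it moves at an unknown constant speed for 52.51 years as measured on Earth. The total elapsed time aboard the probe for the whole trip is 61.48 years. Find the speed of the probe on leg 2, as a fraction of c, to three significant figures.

β = 0.557

Leg 1: γ = 1/√(1 − 0.965²) = 1/√0.06878 = 3.813; τ_1 = 68.15/3.813 = 17.87 years.
Leg 2: speed unknown; τ_2 = 52.51/γ_2.
Total proper time: 17.87 + τ_2 = 61.48, so τ_2 = 61.48 − 17.87 = 43.61 years.
γ_2 = 52.51/43.61 = 1.204; β = √(1 − 1/γ²) = √0.3103.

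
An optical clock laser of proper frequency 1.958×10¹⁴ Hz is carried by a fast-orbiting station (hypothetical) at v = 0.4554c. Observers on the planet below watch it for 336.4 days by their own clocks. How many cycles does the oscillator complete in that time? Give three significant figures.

N = 5.07×10²¹

γ = 1/√(1 − 0.4554²) = 1/√0.7926 = 1.123
During 336.4 days of lab time, the oscillator's proper time advances by τ = Δt/γ = 336.4/1.123 = 299.5 days = 2.588×10⁷ s.
N = f × τ = 1.958×10¹⁴ × 2.588×10⁷ = 5.067×10²¹.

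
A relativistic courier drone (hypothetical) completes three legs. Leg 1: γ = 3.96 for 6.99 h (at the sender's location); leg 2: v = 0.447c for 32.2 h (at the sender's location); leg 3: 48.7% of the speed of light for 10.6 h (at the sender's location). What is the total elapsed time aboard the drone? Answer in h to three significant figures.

τ = 39.8 h

Leg 1: γ = 3.96; τ_1 = 6.99/3.960 = 1.765 h.
Leg 2: γ = 1/√(1 − 0.447²) = 1/√0.8002 = 1.118; τ_2 = 32.2/1.118 = 28.80 h.
Leg 3: β = 0.487; γ = 1/√(1 − 0.487²) = 1/√0.7628 = 1.145; τ_3 = 10.6/1.145 = 9.258 h.
Total: 1.765 + 28.80 + 9.258 h.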